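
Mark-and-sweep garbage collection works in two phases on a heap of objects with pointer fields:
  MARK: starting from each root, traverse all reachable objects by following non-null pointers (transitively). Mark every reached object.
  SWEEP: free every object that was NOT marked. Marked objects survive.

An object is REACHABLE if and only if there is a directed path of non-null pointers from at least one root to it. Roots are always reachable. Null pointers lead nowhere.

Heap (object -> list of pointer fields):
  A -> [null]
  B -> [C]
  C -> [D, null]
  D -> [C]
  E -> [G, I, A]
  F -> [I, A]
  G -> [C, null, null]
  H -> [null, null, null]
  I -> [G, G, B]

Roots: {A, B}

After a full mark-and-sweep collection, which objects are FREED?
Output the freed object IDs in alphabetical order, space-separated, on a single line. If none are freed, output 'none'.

Answer: E F G H I

Derivation:
Roots: A B
Mark A: refs=null, marked=A
Mark B: refs=C, marked=A B
Mark C: refs=D null, marked=A B C
Mark D: refs=C, marked=A B C D
Unmarked (collected): E F G H I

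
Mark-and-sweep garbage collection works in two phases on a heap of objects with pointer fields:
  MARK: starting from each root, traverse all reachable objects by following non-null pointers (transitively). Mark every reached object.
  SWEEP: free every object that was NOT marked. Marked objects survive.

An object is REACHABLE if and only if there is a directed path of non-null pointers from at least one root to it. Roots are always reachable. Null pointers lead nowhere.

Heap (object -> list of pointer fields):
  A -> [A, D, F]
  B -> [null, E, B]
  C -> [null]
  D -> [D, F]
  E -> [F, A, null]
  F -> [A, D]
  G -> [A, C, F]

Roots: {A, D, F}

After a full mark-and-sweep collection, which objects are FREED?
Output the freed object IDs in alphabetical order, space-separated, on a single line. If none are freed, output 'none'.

Roots: A D F
Mark A: refs=A D F, marked=A
Mark D: refs=D F, marked=A D
Mark F: refs=A D, marked=A D F
Unmarked (collected): B C E G

Answer: B C E G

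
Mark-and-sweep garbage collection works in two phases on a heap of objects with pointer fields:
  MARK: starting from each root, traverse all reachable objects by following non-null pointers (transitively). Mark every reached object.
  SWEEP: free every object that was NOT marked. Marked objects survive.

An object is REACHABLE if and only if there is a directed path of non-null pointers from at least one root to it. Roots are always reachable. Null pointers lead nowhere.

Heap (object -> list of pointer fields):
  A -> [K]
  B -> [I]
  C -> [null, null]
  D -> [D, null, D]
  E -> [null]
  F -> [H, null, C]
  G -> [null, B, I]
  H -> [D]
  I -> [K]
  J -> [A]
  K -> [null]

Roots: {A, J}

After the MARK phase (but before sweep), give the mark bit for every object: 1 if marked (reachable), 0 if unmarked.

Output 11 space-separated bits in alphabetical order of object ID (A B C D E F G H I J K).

Roots: A J
Mark A: refs=K, marked=A
Mark J: refs=A, marked=A J
Mark K: refs=null, marked=A J K
Unmarked (collected): B C D E F G H I

Answer: 1 0 0 0 0 0 0 0 0 1 1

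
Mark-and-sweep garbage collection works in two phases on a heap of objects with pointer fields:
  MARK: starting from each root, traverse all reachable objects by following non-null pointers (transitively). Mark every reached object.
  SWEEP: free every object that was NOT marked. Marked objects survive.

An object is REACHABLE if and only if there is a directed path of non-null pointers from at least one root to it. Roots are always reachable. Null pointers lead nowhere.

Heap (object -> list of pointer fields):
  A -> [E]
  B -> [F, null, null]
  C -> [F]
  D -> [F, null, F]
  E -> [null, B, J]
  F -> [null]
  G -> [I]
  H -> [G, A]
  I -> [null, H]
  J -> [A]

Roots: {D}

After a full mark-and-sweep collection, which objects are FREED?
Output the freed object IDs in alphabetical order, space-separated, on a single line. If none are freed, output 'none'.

Roots: D
Mark D: refs=F null F, marked=D
Mark F: refs=null, marked=D F
Unmarked (collected): A B C E G H I J

Answer: A B C E G H I J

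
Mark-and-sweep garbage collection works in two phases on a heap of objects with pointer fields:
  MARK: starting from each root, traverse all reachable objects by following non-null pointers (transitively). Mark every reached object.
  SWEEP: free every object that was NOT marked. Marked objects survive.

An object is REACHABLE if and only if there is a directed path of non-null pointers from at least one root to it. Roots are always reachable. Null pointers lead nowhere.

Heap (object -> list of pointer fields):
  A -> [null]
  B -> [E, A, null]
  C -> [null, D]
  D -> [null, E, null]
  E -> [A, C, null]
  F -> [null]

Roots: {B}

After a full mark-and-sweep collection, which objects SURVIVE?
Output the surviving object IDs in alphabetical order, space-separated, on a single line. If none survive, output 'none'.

Roots: B
Mark B: refs=E A null, marked=B
Mark E: refs=A C null, marked=B E
Mark A: refs=null, marked=A B E
Mark C: refs=null D, marked=A B C E
Mark D: refs=null E null, marked=A B C D E
Unmarked (collected): F

Answer: A B C D E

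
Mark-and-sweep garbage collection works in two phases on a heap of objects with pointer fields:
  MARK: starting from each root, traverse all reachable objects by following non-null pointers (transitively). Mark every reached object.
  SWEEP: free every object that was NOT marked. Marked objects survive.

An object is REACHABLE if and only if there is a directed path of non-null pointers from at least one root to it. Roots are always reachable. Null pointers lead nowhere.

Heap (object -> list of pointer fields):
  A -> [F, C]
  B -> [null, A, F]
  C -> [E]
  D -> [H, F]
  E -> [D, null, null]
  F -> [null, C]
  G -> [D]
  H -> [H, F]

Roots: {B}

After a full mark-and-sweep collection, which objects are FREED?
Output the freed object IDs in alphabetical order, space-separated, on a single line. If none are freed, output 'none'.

Roots: B
Mark B: refs=null A F, marked=B
Mark A: refs=F C, marked=A B
Mark F: refs=null C, marked=A B F
Mark C: refs=E, marked=A B C F
Mark E: refs=D null null, marked=A B C E F
Mark D: refs=H F, marked=A B C D E F
Mark H: refs=H F, marked=A B C D E F H
Unmarked (collected): G

Answer: G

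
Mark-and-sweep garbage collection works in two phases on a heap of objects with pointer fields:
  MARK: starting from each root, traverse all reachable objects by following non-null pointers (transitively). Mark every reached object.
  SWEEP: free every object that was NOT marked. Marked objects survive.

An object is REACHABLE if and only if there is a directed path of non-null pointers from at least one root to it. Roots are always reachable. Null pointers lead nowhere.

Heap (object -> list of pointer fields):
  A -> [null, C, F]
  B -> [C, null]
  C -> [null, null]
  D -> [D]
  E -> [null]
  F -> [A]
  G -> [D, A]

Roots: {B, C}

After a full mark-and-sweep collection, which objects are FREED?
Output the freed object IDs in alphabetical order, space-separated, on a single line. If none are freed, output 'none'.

Answer: A D E F G

Derivation:
Roots: B C
Mark B: refs=C null, marked=B
Mark C: refs=null null, marked=B C
Unmarked (collected): A D E F G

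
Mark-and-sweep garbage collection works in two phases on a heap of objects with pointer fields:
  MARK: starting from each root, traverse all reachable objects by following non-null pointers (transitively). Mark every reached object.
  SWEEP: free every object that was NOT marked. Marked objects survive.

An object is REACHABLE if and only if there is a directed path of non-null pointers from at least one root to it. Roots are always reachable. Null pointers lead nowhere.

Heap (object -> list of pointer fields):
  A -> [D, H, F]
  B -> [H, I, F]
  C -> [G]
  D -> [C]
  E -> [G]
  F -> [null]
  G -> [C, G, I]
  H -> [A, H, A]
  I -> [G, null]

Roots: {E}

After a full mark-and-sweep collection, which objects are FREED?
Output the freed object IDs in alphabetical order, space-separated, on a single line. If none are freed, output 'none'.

Roots: E
Mark E: refs=G, marked=E
Mark G: refs=C G I, marked=E G
Mark C: refs=G, marked=C E G
Mark I: refs=G null, marked=C E G I
Unmarked (collected): A B D F H

Answer: A B D F H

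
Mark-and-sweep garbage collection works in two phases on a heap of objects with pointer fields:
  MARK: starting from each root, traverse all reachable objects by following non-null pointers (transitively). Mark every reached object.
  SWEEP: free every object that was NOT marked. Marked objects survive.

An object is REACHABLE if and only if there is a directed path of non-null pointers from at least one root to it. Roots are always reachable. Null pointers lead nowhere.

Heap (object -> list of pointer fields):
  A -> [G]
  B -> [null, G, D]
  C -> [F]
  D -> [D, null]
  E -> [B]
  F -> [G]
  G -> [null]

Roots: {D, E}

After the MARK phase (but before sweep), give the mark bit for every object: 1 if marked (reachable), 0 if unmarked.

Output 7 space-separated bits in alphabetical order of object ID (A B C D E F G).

Roots: D E
Mark D: refs=D null, marked=D
Mark E: refs=B, marked=D E
Mark B: refs=null G D, marked=B D E
Mark G: refs=null, marked=B D E G
Unmarked (collected): A C F

Answer: 0 1 0 1 1 0 1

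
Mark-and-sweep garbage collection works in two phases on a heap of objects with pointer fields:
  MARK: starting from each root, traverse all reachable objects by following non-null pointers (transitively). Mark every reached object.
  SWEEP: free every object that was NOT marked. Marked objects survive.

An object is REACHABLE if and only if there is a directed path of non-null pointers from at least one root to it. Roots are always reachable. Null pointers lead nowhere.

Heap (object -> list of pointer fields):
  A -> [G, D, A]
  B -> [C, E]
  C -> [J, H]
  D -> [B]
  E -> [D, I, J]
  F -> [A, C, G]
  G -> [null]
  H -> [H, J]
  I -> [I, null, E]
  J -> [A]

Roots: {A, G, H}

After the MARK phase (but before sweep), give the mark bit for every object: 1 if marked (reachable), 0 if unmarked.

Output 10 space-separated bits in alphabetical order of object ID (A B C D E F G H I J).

Answer: 1 1 1 1 1 0 1 1 1 1

Derivation:
Roots: A G H
Mark A: refs=G D A, marked=A
Mark G: refs=null, marked=A G
Mark H: refs=H J, marked=A G H
Mark D: refs=B, marked=A D G H
Mark J: refs=A, marked=A D G H J
Mark B: refs=C E, marked=A B D G H J
Mark C: refs=J H, marked=A B C D G H J
Mark E: refs=D I J, marked=A B C D E G H J
Mark I: refs=I null E, marked=A B C D E G H I J
Unmarked (collected): F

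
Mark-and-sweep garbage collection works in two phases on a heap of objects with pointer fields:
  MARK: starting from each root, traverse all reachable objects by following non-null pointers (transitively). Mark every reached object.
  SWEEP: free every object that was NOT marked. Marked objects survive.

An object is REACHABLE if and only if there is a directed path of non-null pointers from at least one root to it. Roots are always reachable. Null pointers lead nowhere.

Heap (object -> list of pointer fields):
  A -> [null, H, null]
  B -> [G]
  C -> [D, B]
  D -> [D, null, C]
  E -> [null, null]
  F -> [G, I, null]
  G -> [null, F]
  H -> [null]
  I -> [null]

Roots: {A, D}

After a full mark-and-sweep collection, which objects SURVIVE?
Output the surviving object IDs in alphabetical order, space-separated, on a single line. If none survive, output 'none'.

Roots: A D
Mark A: refs=null H null, marked=A
Mark D: refs=D null C, marked=A D
Mark H: refs=null, marked=A D H
Mark C: refs=D B, marked=A C D H
Mark B: refs=G, marked=A B C D H
Mark G: refs=null F, marked=A B C D G H
Mark F: refs=G I null, marked=A B C D F G H
Mark I: refs=null, marked=A B C D F G H I
Unmarked (collected): E

Answer: A B C D F G H I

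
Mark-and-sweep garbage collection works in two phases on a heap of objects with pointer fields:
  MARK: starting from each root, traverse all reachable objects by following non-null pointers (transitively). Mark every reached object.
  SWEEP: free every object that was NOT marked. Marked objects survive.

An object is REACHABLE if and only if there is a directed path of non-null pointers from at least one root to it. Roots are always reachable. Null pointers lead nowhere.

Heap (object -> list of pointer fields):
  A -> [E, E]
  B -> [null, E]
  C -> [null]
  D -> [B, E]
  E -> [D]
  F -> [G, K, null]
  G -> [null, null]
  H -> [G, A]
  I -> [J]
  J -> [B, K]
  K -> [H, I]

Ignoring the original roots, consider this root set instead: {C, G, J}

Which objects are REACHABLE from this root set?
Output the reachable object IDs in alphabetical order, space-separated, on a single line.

Answer: A B C D E G H I J K

Derivation:
Roots: C G J
Mark C: refs=null, marked=C
Mark G: refs=null null, marked=C G
Mark J: refs=B K, marked=C G J
Mark B: refs=null E, marked=B C G J
Mark K: refs=H I, marked=B C G J K
Mark E: refs=D, marked=B C E G J K
Mark H: refs=G A, marked=B C E G H J K
Mark I: refs=J, marked=B C E G H I J K
Mark D: refs=B E, marked=B C D E G H I J K
Mark A: refs=E E, marked=A B C D E G H I J K
Unmarked (collected): F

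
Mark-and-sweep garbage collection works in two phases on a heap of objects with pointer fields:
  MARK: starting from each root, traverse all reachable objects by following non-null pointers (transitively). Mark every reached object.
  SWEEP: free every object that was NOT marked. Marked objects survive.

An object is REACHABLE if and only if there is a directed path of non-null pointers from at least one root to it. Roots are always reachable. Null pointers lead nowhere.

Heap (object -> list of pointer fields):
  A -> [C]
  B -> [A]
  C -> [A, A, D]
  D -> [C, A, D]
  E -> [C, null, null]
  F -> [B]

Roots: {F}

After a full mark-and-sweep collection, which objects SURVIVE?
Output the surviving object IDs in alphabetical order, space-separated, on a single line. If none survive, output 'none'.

Roots: F
Mark F: refs=B, marked=F
Mark B: refs=A, marked=B F
Mark A: refs=C, marked=A B F
Mark C: refs=A A D, marked=A B C F
Mark D: refs=C A D, marked=A B C D F
Unmarked (collected): E

Answer: A B C D F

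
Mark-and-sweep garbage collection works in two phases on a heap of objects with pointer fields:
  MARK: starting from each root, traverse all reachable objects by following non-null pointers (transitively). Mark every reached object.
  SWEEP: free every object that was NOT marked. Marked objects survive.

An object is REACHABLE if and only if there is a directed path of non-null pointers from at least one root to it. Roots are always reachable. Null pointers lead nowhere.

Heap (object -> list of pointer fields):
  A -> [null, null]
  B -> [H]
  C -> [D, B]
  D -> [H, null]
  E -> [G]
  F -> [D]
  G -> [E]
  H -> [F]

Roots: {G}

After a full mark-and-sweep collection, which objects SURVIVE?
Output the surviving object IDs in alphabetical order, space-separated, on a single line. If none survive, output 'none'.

Answer: E G

Derivation:
Roots: G
Mark G: refs=E, marked=G
Mark E: refs=G, marked=E G
Unmarked (collected): A B C D F H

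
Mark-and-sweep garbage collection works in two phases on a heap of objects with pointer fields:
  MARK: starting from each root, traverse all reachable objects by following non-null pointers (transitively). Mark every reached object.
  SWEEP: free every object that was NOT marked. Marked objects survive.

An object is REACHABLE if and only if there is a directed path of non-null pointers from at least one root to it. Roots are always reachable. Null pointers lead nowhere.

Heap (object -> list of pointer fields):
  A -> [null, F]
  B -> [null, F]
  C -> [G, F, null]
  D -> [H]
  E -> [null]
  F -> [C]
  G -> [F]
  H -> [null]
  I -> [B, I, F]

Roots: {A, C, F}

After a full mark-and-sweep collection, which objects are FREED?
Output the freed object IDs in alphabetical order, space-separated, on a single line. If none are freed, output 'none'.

Roots: A C F
Mark A: refs=null F, marked=A
Mark C: refs=G F null, marked=A C
Mark F: refs=C, marked=A C F
Mark G: refs=F, marked=A C F G
Unmarked (collected): B D E H I

Answer: B D E H I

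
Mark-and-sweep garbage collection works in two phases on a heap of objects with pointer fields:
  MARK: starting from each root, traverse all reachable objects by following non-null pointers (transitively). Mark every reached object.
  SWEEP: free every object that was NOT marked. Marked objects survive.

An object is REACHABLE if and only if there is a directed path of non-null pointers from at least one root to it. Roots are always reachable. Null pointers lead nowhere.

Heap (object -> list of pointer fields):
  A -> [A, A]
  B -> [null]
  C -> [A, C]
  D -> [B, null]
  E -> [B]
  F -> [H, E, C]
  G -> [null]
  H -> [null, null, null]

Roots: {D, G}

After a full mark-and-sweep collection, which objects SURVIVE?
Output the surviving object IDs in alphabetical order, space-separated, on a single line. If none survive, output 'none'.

Roots: D G
Mark D: refs=B null, marked=D
Mark G: refs=null, marked=D G
Mark B: refs=null, marked=B D G
Unmarked (collected): A C E F H

Answer: B D G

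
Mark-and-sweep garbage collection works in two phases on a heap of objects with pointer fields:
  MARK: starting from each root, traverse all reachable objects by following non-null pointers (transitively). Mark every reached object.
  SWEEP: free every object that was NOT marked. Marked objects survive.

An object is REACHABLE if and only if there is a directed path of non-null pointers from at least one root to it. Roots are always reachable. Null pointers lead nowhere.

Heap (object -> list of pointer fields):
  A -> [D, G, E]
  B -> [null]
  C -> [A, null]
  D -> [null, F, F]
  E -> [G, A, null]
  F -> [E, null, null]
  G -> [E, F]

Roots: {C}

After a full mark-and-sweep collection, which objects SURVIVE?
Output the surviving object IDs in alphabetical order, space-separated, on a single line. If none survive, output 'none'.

Roots: C
Mark C: refs=A null, marked=C
Mark A: refs=D G E, marked=A C
Mark D: refs=null F F, marked=A C D
Mark G: refs=E F, marked=A C D G
Mark E: refs=G A null, marked=A C D E G
Mark F: refs=E null null, marked=A C D E F G
Unmarked (collected): B

Answer: A C D E F G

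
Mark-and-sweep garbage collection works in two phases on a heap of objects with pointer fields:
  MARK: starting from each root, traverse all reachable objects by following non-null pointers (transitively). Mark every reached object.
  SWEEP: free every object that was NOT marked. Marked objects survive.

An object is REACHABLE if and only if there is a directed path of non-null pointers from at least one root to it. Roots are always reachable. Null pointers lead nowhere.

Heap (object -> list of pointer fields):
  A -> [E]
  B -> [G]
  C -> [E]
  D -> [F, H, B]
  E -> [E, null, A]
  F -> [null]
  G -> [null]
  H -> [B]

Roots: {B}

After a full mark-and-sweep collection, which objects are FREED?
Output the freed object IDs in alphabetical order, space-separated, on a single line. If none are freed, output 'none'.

Roots: B
Mark B: refs=G, marked=B
Mark G: refs=null, marked=B G
Unmarked (collected): A C D E F H

Answer: A C D E F H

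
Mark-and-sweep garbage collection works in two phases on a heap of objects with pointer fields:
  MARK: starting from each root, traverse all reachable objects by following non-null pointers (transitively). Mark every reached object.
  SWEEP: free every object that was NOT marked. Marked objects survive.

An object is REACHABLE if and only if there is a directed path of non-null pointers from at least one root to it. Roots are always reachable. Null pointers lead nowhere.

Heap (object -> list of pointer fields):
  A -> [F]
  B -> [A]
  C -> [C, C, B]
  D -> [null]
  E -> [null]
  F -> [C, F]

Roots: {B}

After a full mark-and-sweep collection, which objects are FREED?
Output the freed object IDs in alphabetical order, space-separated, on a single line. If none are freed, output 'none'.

Roots: B
Mark B: refs=A, marked=B
Mark A: refs=F, marked=A B
Mark F: refs=C F, marked=A B F
Mark C: refs=C C B, marked=A B C F
Unmarked (collected): D E

Answer: D E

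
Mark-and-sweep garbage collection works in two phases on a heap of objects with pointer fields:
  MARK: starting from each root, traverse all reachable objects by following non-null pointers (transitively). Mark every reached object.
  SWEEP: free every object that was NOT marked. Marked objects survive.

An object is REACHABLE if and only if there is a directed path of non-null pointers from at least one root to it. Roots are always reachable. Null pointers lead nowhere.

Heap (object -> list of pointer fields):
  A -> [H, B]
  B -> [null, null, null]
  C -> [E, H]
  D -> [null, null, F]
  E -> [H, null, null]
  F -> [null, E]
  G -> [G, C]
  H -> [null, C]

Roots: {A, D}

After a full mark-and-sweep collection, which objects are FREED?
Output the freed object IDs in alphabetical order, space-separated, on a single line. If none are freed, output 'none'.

Roots: A D
Mark A: refs=H B, marked=A
Mark D: refs=null null F, marked=A D
Mark H: refs=null C, marked=A D H
Mark B: refs=null null null, marked=A B D H
Mark F: refs=null E, marked=A B D F H
Mark C: refs=E H, marked=A B C D F H
Mark E: refs=H null null, marked=A B C D E F H
Unmarked (collected): G

Answer: G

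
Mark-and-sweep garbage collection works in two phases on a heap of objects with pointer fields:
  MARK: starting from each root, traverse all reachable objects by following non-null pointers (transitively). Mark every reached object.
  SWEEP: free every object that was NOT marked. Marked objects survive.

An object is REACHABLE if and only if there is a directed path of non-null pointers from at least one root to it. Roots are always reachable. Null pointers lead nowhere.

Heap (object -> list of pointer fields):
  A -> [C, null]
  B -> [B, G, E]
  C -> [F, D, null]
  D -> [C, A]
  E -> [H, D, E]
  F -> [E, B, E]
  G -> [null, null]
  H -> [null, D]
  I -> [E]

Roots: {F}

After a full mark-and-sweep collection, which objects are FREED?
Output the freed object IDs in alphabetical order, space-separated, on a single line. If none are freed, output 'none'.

Answer: I

Derivation:
Roots: F
Mark F: refs=E B E, marked=F
Mark E: refs=H D E, marked=E F
Mark B: refs=B G E, marked=B E F
Mark H: refs=null D, marked=B E F H
Mark D: refs=C A, marked=B D E F H
Mark G: refs=null null, marked=B D E F G H
Mark C: refs=F D null, marked=B C D E F G H
Mark A: refs=C null, marked=A B C D E F G H
Unmarked (collected): I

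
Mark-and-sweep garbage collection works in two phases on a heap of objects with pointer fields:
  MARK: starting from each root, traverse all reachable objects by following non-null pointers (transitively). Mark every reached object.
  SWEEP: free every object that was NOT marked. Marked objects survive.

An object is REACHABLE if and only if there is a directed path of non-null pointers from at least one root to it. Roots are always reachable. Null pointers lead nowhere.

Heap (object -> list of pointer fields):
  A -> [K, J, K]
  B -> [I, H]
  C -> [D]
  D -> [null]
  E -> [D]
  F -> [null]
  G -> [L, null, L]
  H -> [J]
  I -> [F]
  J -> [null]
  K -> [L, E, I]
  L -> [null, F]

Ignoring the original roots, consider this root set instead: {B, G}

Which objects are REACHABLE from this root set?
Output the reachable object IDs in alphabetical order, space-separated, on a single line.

Answer: B F G H I J L

Derivation:
Roots: B G
Mark B: refs=I H, marked=B
Mark G: refs=L null L, marked=B G
Mark I: refs=F, marked=B G I
Mark H: refs=J, marked=B G H I
Mark L: refs=null F, marked=B G H I L
Mark F: refs=null, marked=B F G H I L
Mark J: refs=null, marked=B F G H I J L
Unmarked (collected): A C D E K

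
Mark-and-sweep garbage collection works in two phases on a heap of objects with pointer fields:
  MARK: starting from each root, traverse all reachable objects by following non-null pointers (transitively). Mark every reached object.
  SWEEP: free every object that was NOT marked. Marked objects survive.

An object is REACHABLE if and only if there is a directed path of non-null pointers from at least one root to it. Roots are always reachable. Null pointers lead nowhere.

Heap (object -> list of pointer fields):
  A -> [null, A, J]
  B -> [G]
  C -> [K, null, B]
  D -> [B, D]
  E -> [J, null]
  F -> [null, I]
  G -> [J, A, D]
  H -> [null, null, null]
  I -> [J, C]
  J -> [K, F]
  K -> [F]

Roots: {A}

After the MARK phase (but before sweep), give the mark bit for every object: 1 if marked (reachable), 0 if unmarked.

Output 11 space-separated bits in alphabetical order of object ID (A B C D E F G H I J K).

Answer: 1 1 1 1 0 1 1 0 1 1 1

Derivation:
Roots: A
Mark A: refs=null A J, marked=A
Mark J: refs=K F, marked=A J
Mark K: refs=F, marked=A J K
Mark F: refs=null I, marked=A F J K
Mark I: refs=J C, marked=A F I J K
Mark C: refs=K null B, marked=A C F I J K
Mark B: refs=G, marked=A B C F I J K
Mark G: refs=J A D, marked=A B C F G I J K
Mark D: refs=B D, marked=A B C D F G I J K
Unmarked (collected): E H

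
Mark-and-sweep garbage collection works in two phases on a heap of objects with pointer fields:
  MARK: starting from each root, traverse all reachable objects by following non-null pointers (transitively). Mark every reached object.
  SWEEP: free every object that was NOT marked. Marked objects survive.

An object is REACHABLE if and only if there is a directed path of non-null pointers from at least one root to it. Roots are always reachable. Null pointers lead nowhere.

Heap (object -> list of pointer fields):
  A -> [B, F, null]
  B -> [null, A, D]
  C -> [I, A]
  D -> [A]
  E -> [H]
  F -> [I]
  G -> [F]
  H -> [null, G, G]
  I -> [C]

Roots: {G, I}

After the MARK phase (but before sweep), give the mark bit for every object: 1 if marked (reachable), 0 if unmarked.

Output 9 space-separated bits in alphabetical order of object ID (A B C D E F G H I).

Roots: G I
Mark G: refs=F, marked=G
Mark I: refs=C, marked=G I
Mark F: refs=I, marked=F G I
Mark C: refs=I A, marked=C F G I
Mark A: refs=B F null, marked=A C F G I
Mark B: refs=null A D, marked=A B C F G I
Mark D: refs=A, marked=A B C D F G I
Unmarked (collected): E H

Answer: 1 1 1 1 0 1 1 0 1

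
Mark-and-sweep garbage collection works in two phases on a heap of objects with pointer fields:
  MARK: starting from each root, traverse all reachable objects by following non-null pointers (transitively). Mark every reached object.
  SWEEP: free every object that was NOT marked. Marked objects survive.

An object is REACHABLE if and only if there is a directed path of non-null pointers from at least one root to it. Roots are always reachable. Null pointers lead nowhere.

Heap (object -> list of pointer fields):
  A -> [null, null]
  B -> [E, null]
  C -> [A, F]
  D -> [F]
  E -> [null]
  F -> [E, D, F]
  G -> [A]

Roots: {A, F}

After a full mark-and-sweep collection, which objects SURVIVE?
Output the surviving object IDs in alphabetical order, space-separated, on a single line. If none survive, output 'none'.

Answer: A D E F

Derivation:
Roots: A F
Mark A: refs=null null, marked=A
Mark F: refs=E D F, marked=A F
Mark E: refs=null, marked=A E F
Mark D: refs=F, marked=A D E F
Unmarked (collected): B C G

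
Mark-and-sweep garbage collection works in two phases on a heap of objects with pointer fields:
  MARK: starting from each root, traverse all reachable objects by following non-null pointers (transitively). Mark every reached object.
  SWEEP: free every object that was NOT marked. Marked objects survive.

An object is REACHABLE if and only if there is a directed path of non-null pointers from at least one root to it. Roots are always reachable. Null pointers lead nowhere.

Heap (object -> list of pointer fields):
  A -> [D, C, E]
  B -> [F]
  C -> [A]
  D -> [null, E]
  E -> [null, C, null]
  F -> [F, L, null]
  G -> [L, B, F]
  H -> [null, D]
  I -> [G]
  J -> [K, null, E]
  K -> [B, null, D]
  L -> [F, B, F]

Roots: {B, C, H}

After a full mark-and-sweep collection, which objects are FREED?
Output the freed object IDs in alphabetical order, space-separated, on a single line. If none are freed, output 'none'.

Roots: B C H
Mark B: refs=F, marked=B
Mark C: refs=A, marked=B C
Mark H: refs=null D, marked=B C H
Mark F: refs=F L null, marked=B C F H
Mark A: refs=D C E, marked=A B C F H
Mark D: refs=null E, marked=A B C D F H
Mark L: refs=F B F, marked=A B C D F H L
Mark E: refs=null C null, marked=A B C D E F H L
Unmarked (collected): G I J K

Answer: G I J K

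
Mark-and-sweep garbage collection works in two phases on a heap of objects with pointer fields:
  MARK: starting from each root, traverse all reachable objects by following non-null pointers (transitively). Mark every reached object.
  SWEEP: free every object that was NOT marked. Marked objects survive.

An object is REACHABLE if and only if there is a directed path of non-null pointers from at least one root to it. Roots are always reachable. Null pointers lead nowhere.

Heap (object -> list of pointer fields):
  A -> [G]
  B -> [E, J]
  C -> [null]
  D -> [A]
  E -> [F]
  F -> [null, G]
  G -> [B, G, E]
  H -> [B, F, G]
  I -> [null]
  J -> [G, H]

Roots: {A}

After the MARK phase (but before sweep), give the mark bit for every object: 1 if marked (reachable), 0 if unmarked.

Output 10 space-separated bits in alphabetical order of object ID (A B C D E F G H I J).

Answer: 1 1 0 0 1 1 1 1 0 1

Derivation:
Roots: A
Mark A: refs=G, marked=A
Mark G: refs=B G E, marked=A G
Mark B: refs=E J, marked=A B G
Mark E: refs=F, marked=A B E G
Mark J: refs=G H, marked=A B E G J
Mark F: refs=null G, marked=A B E F G J
Mark H: refs=B F G, marked=A B E F G H J
Unmarked (collected): C D I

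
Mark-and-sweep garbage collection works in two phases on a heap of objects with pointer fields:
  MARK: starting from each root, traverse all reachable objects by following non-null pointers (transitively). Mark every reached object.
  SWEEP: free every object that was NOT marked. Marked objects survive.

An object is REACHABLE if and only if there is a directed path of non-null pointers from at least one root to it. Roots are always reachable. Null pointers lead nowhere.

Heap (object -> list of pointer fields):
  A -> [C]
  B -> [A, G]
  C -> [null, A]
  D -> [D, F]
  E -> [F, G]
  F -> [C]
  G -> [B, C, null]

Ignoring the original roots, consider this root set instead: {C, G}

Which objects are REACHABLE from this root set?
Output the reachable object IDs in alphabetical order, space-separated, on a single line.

Answer: A B C G

Derivation:
Roots: C G
Mark C: refs=null A, marked=C
Mark G: refs=B C null, marked=C G
Mark A: refs=C, marked=A C G
Mark B: refs=A G, marked=A B C G
Unmarked (collected): D E F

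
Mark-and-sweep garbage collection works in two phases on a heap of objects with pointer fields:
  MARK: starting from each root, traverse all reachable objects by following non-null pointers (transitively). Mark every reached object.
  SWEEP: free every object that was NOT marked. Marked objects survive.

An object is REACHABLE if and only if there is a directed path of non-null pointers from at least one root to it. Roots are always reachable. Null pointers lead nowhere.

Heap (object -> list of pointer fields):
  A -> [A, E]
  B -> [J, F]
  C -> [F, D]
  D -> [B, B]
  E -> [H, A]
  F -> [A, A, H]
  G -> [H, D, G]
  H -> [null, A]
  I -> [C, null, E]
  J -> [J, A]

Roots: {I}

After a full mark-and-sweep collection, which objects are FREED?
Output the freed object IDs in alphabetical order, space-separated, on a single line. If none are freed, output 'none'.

Roots: I
Mark I: refs=C null E, marked=I
Mark C: refs=F D, marked=C I
Mark E: refs=H A, marked=C E I
Mark F: refs=A A H, marked=C E F I
Mark D: refs=B B, marked=C D E F I
Mark H: refs=null A, marked=C D E F H I
Mark A: refs=A E, marked=A C D E F H I
Mark B: refs=J F, marked=A B C D E F H I
Mark J: refs=J A, marked=A B C D E F H I J
Unmarked (collected): G

Answer: G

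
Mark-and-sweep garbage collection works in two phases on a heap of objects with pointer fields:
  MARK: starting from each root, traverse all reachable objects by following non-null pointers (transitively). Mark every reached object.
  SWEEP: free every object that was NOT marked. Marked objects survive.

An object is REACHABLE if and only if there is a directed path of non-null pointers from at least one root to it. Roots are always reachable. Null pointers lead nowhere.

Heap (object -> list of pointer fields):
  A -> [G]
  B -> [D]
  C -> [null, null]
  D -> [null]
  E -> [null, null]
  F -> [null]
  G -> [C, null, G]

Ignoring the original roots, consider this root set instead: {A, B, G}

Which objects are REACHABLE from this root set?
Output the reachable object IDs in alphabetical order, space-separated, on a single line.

Roots: A B G
Mark A: refs=G, marked=A
Mark B: refs=D, marked=A B
Mark G: refs=C null G, marked=A B G
Mark D: refs=null, marked=A B D G
Mark C: refs=null null, marked=A B C D G
Unmarked (collected): E F

Answer: A B C D G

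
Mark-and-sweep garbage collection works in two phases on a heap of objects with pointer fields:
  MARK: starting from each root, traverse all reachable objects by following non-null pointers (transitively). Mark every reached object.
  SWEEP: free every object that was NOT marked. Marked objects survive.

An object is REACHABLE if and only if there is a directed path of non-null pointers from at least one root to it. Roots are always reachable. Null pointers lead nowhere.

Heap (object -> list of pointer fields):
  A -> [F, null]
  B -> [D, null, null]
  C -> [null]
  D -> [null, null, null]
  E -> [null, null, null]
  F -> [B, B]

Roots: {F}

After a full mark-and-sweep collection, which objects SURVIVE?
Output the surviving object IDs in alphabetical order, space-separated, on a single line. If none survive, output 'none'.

Roots: F
Mark F: refs=B B, marked=F
Mark B: refs=D null null, marked=B F
Mark D: refs=null null null, marked=B D F
Unmarked (collected): A C E

Answer: B D F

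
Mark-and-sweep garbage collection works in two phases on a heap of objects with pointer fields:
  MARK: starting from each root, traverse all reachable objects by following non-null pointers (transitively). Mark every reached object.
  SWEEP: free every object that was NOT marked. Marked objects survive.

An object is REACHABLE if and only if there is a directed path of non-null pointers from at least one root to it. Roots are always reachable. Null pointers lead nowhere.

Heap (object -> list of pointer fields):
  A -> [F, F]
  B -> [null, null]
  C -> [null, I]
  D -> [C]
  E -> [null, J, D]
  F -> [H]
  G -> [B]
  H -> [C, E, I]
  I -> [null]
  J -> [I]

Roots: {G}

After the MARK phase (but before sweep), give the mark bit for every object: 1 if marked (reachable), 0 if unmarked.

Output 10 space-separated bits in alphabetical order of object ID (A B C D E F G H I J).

Roots: G
Mark G: refs=B, marked=G
Mark B: refs=null null, marked=B G
Unmarked (collected): A C D E F H I J

Answer: 0 1 0 0 0 0 1 0 0 0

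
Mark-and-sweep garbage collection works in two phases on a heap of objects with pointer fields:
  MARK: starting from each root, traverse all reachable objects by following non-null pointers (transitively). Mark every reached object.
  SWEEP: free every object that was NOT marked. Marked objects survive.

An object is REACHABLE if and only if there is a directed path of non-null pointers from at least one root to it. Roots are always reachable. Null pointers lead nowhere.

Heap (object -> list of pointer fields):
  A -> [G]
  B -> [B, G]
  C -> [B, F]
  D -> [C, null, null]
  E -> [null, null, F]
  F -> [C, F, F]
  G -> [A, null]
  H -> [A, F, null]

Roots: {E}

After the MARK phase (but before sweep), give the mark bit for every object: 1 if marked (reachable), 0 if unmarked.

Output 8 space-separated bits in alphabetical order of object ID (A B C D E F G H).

Roots: E
Mark E: refs=null null F, marked=E
Mark F: refs=C F F, marked=E F
Mark C: refs=B F, marked=C E F
Mark B: refs=B G, marked=B C E F
Mark G: refs=A null, marked=B C E F G
Mark A: refs=G, marked=A B C E F G
Unmarked (collected): D H

Answer: 1 1 1 0 1 1 1 0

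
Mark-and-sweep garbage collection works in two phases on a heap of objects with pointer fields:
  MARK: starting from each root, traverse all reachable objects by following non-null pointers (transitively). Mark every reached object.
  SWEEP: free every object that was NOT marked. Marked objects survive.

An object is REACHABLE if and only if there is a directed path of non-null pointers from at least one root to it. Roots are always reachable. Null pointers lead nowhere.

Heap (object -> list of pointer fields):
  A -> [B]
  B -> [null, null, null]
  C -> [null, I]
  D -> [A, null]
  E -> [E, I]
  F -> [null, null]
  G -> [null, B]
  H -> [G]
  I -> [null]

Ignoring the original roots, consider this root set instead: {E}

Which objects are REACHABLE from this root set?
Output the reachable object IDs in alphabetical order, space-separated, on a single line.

Answer: E I

Derivation:
Roots: E
Mark E: refs=E I, marked=E
Mark I: refs=null, marked=E I
Unmarked (collected): A B C D F G H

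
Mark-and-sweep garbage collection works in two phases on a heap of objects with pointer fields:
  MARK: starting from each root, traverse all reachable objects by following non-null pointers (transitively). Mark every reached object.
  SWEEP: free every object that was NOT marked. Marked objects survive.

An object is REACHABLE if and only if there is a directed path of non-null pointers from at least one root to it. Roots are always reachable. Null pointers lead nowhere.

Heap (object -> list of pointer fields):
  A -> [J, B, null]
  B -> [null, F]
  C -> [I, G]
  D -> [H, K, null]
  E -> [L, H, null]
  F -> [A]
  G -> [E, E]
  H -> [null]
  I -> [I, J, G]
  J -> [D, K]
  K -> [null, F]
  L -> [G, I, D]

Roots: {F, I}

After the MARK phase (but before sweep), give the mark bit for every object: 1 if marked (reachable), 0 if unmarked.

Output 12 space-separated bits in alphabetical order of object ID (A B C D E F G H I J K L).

Answer: 1 1 0 1 1 1 1 1 1 1 1 1

Derivation:
Roots: F I
Mark F: refs=A, marked=F
Mark I: refs=I J G, marked=F I
Mark A: refs=J B null, marked=A F I
Mark J: refs=D K, marked=A F I J
Mark G: refs=E E, marked=A F G I J
Mark B: refs=null F, marked=A B F G I J
Mark D: refs=H K null, marked=A B D F G I J
Mark K: refs=null F, marked=A B D F G I J K
Mark E: refs=L H null, marked=A B D E F G I J K
Mark H: refs=null, marked=A B D E F G H I J K
Mark L: refs=G I D, marked=A B D E F G H I J K L
Unmarked (collected): C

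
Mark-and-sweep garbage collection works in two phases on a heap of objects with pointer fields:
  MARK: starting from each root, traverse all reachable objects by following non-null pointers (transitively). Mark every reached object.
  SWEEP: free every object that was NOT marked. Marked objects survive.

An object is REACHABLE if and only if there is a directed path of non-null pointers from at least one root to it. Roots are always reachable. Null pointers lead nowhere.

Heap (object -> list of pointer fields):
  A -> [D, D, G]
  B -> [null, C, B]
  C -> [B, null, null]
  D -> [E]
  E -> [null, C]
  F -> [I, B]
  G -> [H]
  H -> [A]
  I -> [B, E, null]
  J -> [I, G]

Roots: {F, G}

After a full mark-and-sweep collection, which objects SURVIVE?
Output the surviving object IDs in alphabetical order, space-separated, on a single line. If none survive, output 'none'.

Roots: F G
Mark F: refs=I B, marked=F
Mark G: refs=H, marked=F G
Mark I: refs=B E null, marked=F G I
Mark B: refs=null C B, marked=B F G I
Mark H: refs=A, marked=B F G H I
Mark E: refs=null C, marked=B E F G H I
Mark C: refs=B null null, marked=B C E F G H I
Mark A: refs=D D G, marked=A B C E F G H I
Mark D: refs=E, marked=A B C D E F G H I
Unmarked (collected): J

Answer: A B C D E F G H I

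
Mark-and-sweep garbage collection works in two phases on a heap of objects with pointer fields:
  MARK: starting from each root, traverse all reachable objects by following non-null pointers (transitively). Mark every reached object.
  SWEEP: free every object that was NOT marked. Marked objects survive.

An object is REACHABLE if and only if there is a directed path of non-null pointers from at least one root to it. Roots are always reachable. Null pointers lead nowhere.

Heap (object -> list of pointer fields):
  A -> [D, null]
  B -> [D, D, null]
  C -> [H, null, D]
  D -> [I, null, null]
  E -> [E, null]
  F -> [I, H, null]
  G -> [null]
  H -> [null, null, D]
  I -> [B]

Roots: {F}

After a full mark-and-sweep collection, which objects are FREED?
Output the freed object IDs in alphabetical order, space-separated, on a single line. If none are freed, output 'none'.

Roots: F
Mark F: refs=I H null, marked=F
Mark I: refs=B, marked=F I
Mark H: refs=null null D, marked=F H I
Mark B: refs=D D null, marked=B F H I
Mark D: refs=I null null, marked=B D F H I
Unmarked (collected): A C E G

Answer: A C E G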